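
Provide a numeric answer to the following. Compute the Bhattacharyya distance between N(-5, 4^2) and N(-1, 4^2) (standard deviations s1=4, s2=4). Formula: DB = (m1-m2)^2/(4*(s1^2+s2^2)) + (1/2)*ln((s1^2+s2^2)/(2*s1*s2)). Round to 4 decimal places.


Bhattacharyya distance between two Gaussians:
DB = (m1-m2)^2/(4*(s1^2+s2^2)) + (1/2)*ln((s1^2+s2^2)/(2*s1*s2)).
(m1-m2)^2 = (-4)^2 = 16.
s1^2+s2^2 = 16 + 16 = 32.
term1 = 16/128 = 0.125.
term2 = 0.5*ln(32/32.0) = 0.0.
DB = 0.125 + 0.0 = 0.1250

0.1250


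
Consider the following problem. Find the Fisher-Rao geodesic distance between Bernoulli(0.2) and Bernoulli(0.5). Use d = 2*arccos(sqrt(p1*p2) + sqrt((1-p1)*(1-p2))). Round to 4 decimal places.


Geodesic distance on Bernoulli manifold:
d(p1,p2) = 2*arccos(sqrt(p1*p2) + sqrt((1-p1)*(1-p2))).
sqrt(p1*p2) = sqrt(0.2*0.5) = 0.316228.
sqrt((1-p1)*(1-p2)) = sqrt(0.8*0.5) = 0.632456.
arg = 0.316228 + 0.632456 = 0.948683.
d = 2*arccos(0.948683) = 0.6435

0.6435


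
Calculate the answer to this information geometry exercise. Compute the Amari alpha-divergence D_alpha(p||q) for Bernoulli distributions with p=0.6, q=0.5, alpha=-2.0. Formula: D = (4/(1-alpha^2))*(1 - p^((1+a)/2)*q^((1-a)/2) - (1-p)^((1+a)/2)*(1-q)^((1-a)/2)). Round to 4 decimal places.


Amari alpha-divergence:
D = (4/(1-alpha^2))*(1 - p^((1+a)/2)*q^((1-a)/2) - (1-p)^((1+a)/2)*(1-q)^((1-a)/2)).
alpha = -2.0, p = 0.6, q = 0.5.
e1 = (1+alpha)/2 = -0.5, e2 = (1-alpha)/2 = 1.5.
t1 = p^e1 * q^e2 = 0.6^-0.5 * 0.5^1.5 = 0.456435.
t2 = (1-p)^e1 * (1-q)^e2 = 0.4^-0.5 * 0.5^1.5 = 0.559017.
4/(1-alpha^2) = -1.333333.
D = -1.333333*(1 - 0.456435 - 0.559017) = 0.0206

0.0206


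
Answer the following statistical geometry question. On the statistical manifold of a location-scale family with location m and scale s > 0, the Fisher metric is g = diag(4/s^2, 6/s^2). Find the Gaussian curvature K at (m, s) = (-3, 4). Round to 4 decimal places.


The metric has the form g = (A dm^2 + B ds^2)/s^2 with A = 4, B = 6.
Substitute u = sqrt(A/B)*m: g = B*(du^2 + ds^2)/s^2, i.e. B times the
Poincare upper half-plane metric, which has constant Gaussian curvature -1.
Scaling a 2D metric by a constant c divides the Gaussian curvature by c,
so K = -1/B = -1/(6) = -0.1667 everywhere (the point (m, s) = (-3, 4) is irrelevant:
the curvature is constant).
The requested Gaussian curvature is K = -0.1667.

-0.1667


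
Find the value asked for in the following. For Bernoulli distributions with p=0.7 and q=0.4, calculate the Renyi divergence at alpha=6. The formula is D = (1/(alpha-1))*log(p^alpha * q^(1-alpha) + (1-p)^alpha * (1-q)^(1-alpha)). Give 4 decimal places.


Renyi divergence of order alpha between Bernoulli distributions:
D = (1/(alpha-1))*log(p^alpha * q^(1-alpha) + (1-p)^alpha * (1-q)^(1-alpha)).
alpha = 6, p = 0.7, q = 0.4.
p^alpha * q^(1-alpha) = 0.7^6 * 0.4^-5 = 11.48916.
(1-p)^alpha * (1-q)^(1-alpha) = 0.3^6 * 0.6^-5 = 0.009375.
sum = 11.48916 + 0.009375 = 11.498535.
D = (1/5)*log(11.498535) = 0.4884

0.4884


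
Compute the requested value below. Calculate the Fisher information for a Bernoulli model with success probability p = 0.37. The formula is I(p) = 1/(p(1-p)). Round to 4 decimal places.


For Bernoulli(p), Fisher information is I(p) = 1/(p*(1-p)).
p = 0.37, 1-p = 0.63.
p*(1-p) = 0.2331.
I(p) = 1/0.2331 = 4.2900

4.2900


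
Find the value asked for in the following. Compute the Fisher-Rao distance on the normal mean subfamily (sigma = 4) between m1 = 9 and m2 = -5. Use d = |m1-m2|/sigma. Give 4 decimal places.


On the fixed-variance normal subfamily, geodesic distance = |m1-m2|/sigma.
|9 - -5| = 14.
sigma = 4.
d = 14/4 = 3.5000

3.5000


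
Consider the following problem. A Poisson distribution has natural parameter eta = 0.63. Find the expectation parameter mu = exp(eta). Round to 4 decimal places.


Expectation parameter for Poisson exponential family:
mu = exp(eta).
eta = 0.63.
mu = exp(0.63) = 1.8776

1.8776


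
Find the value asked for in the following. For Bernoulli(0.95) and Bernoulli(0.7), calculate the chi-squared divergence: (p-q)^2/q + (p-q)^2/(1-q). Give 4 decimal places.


Chi-squared divergence between Bernoulli distributions:
chi^2 = (p-q)^2/q + (p-q)^2/(1-q).
p = 0.95, q = 0.7, p-q = 0.25.
(p-q)^2 = 0.0625.
term1 = 0.0625/0.7 = 0.089286.
term2 = 0.0625/0.3 = 0.208333.
chi^2 = 0.089286 + 0.208333 = 0.2976

0.2976


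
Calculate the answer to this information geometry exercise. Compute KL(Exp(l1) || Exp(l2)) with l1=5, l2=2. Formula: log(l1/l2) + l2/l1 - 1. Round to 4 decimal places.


KL divergence for exponential family:
KL = log(l1/l2) + l2/l1 - 1.
log(5/2) = 0.916291.
2/5 = 0.4.
KL = 0.916291 + 0.4 - 1 = 0.3163

0.3163


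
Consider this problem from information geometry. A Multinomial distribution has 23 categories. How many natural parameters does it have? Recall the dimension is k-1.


Exponential family dimension calculation:
For Multinomial with k=23 categories, dim = k-1 = 22.

22


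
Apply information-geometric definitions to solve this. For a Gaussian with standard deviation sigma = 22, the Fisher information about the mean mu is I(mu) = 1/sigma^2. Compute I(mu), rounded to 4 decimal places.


The Fisher information for the mean of a normal distribution is I(mu) = 1/sigma^2.
sigma = 22, so sigma^2 = 484.
I(mu) = 1/484 = 0.0021

0.0021


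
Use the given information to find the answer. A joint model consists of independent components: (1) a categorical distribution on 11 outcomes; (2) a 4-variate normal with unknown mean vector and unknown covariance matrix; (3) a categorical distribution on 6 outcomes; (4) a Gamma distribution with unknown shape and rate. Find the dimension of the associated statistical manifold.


The dimension of a statistical manifold equals the number of free
(independent) real parameters of the model. For a product of independent
blocks the parameter counts add.
- categorical on 11 outcomes (probabilities sum to 1): 11-1 = 10.
- 4-variate normal: 4 (mean) + 4*5/2 = 10 (symmetric covariance) = 14.
- categorical on 6 outcomes (probabilities sum to 1): 6-1 = 5.
- Gamma (shape, rate): 2.
Total = 10 + 14 + 5 + 2 = 31.
Dimension = 31

31


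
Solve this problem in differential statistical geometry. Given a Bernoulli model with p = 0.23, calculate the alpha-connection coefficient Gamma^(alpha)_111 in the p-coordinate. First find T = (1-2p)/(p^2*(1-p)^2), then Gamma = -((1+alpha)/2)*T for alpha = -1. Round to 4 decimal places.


Skewness (Amari-Chentsov) tensor: T = (1-2p)/(p^2*(1-p)^2).
p = 0.23, 1-2p = 0.54, p^2 = 0.0529, (1-p)^2 = 0.5929.
T = 0.54/(0.0529 * 0.5929) = 17.216967.
In the p-coordinate, Gamma^(alpha) = Gamma^(0) - (alpha/2)*T with Gamma^(0) = (1/2)*g'(p) = -T/2,
so Gamma^(alpha) = -((1+alpha)/2)*T.
alpha = -1, -(1+alpha)/2 = 0.0.
Gamma = 0.0 * 17.216967 = 0.0000

0.0000


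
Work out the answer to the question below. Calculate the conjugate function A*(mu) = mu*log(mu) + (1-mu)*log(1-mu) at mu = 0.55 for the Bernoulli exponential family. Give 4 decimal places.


Legendre transform for Bernoulli:
A*(mu) = mu*log(mu) + (1-mu)*log(1-mu).
mu = 0.55, 1-mu = 0.45.
mu*log(mu) = 0.55*log(0.55) = -0.32881.
(1-mu)*log(1-mu) = 0.45*log(0.45) = -0.359328.
A* = -0.32881 + -0.359328 = -0.6881

-0.6881


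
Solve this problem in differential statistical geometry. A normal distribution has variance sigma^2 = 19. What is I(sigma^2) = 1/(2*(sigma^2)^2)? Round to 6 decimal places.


Fisher information for variance: I(sigma^2) = 1/(2*sigma^4).
sigma^2 = 19, so sigma^4 = 361.
I = 1/(2*361) = 1/722 = 0.001385

0.001385


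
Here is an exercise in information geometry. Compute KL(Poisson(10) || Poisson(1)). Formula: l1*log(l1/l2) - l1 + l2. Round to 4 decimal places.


KL divergence for Poisson:
KL = l1*log(l1/l2) - l1 + l2.
l1 = 10, l2 = 1.
log(10/1) = 2.302585.
l1*log(l1/l2) = 10 * 2.302585 = 23.025851.
KL = 23.025851 - 10 + 1 = 14.0259

14.0259


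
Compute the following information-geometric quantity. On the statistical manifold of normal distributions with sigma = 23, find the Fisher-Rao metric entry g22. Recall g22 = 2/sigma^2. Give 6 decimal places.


For the 2-parameter normal family, the Fisher metric has:
  g11 = 1/sigma^2, g22 = 2/sigma^2.
sigma = 23, sigma^2 = 529.
g22 = 0.003781

0.003781


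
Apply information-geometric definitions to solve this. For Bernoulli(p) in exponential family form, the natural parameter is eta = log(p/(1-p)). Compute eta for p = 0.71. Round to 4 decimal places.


Natural parameter for Bernoulli: eta = log(p/(1-p)).
p = 0.71, 1-p = 0.29.
p/(1-p) = 2.448276.
eta = log(2.448276) = 0.8954

0.8954


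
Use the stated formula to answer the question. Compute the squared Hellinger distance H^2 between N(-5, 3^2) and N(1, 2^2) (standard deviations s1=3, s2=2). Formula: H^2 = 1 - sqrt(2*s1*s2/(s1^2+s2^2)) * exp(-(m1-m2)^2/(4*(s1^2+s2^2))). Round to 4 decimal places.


Squared Hellinger distance for Gaussians:
H^2 = 1 - sqrt(2*s1*s2/(s1^2+s2^2)) * exp(-(m1-m2)^2/(4*(s1^2+s2^2))).
s1^2 = 9, s2^2 = 4, s1^2+s2^2 = 13.
sqrt(2*3*2/(13)) = 0.960769.
(m1-m2)^2 = (-6)^2 = 36.
exp(-36/(4*13)) = exp(-0.692308) = 0.50042.
H^2 = 1 - 0.960769*0.50042 = 0.5192

0.5192


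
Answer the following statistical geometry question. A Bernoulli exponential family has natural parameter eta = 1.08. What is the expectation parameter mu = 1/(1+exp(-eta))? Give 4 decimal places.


Dual coordinate (expectation parameter) for Bernoulli:
mu = 1/(1+exp(-eta)).
eta = 1.08.
exp(-eta) = exp(-1.08) = 0.339596.
mu = 1/(1+0.339596) = 0.7465

0.7465


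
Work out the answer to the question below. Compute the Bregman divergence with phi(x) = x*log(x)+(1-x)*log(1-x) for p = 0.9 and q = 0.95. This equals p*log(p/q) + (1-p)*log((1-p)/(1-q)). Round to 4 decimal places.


Bregman divergence with negative entropy generator:
D = p*log(p/q) + (1-p)*log((1-p)/(1-q)).
p = 0.9, q = 0.95.
p*log(p/q) = 0.9*log(0.9/0.95) = -0.04866.
(1-p)*log((1-p)/(1-q)) = 0.1*log(0.1/0.05) = 0.069315.
D = -0.04866 + 0.069315 = 0.0207

0.0207


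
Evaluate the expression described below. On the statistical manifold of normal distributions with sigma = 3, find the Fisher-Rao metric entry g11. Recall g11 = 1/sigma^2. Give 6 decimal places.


For the 2-parameter normal family, the Fisher metric has:
  g11 = 1/sigma^2, g22 = 2/sigma^2.
sigma = 3, sigma^2 = 9.
g11 = 0.111111

0.111111


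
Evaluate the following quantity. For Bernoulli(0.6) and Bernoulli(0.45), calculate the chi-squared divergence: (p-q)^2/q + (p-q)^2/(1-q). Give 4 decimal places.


Chi-squared divergence between Bernoulli distributions:
chi^2 = (p-q)^2/q + (p-q)^2/(1-q).
p = 0.6, q = 0.45, p-q = 0.15.
(p-q)^2 = 0.0225.
term1 = 0.0225/0.45 = 0.05.
term2 = 0.0225/0.55 = 0.040909.
chi^2 = 0.05 + 0.040909 = 0.0909

0.0909


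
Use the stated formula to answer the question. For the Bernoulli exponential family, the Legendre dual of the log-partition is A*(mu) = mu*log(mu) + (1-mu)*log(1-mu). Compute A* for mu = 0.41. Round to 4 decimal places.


Legendre transform for Bernoulli:
A*(mu) = mu*log(mu) + (1-mu)*log(1-mu).
mu = 0.41, 1-mu = 0.59.
mu*log(mu) = 0.41*log(0.41) = -0.365555.
(1-mu)*log(1-mu) = 0.59*log(0.59) = -0.311303.
A* = -0.365555 + -0.311303 = -0.6769

-0.6769


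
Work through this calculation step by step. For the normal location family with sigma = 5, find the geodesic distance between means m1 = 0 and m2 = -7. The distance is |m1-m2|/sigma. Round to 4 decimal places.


On the fixed-variance normal subfamily, geodesic distance = |m1-m2|/sigma.
|0 - -7| = 7.
sigma = 5.
d = 7/5 = 1.4000

1.4000


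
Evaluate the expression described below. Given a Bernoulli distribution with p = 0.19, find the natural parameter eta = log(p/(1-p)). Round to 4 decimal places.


Natural parameter for Bernoulli: eta = log(p/(1-p)).
p = 0.19, 1-p = 0.81.
p/(1-p) = 0.234568.
eta = log(0.234568) = -1.4500

-1.4500


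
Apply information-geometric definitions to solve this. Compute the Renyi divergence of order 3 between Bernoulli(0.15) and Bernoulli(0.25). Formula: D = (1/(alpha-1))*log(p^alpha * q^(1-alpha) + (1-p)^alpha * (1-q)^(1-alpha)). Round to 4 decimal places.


Renyi divergence of order alpha between Bernoulli distributions:
D = (1/(alpha-1))*log(p^alpha * q^(1-alpha) + (1-p)^alpha * (1-q)^(1-alpha)).
alpha = 3, p = 0.15, q = 0.25.
p^alpha * q^(1-alpha) = 0.15^3 * 0.25^-2 = 0.054.
(1-p)^alpha * (1-q)^(1-alpha) = 0.85^3 * 0.75^-2 = 1.091778.
sum = 0.054 + 1.091778 = 1.145778.
D = (1/2)*log(1.145778) = 0.0680

0.0680


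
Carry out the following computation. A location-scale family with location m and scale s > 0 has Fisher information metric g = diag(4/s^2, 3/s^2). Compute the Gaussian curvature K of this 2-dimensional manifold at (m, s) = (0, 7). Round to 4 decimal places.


The metric has the form g = (A dm^2 + B ds^2)/s^2 with A = 4, B = 3.
Substitute u = sqrt(A/B)*m: g = B*(du^2 + ds^2)/s^2, i.e. B times the
Poincare upper half-plane metric, which has constant Gaussian curvature -1.
Scaling a 2D metric by a constant c divides the Gaussian curvature by c,
so K = -1/B = -1/(3) = -0.3333 everywhere (the point (m, s) = (0, 7) is irrelevant:
the curvature is constant).
The requested Gaussian curvature is K = -0.3333.

-0.3333


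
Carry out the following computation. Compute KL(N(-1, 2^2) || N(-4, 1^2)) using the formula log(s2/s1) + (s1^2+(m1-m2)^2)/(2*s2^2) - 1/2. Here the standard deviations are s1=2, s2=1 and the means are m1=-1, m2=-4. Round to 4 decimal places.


KL divergence between normal distributions:
KL = log(s2/s1) + (s1^2 + (m1-m2)^2)/(2*s2^2) - 1/2.
log(1/2) = -0.693147.
(2^2 + (-1--4)^2)/(2*1^2) = (4 + 9)/2 = 6.5.
KL = -0.693147 + 6.5 - 0.5 = 5.3069

5.3069


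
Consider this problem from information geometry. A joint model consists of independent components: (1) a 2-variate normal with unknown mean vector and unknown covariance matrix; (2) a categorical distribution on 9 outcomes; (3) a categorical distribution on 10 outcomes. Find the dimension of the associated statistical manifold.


The dimension of a statistical manifold equals the number of free
(independent) real parameters of the model. For a product of independent
blocks the parameter counts add.
- 2-variate normal: 2 (mean) + 2*3/2 = 3 (symmetric covariance) = 5.
- categorical on 9 outcomes (probabilities sum to 1): 9-1 = 8.
- categorical on 10 outcomes (probabilities sum to 1): 10-1 = 9.
Total = 5 + 8 + 9 = 22.
Dimension = 22

22


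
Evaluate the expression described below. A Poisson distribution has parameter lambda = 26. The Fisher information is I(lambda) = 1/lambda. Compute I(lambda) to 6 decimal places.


Fisher information for Poisson: I(lambda) = 1/lambda.
lambda = 26.
I(lambda) = 1/26 = 0.038462

0.038462


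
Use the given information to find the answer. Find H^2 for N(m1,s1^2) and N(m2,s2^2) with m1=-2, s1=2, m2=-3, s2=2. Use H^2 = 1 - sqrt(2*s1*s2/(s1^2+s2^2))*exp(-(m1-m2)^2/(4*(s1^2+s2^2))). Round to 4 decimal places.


Squared Hellinger distance for Gaussians:
H^2 = 1 - sqrt(2*s1*s2/(s1^2+s2^2)) * exp(-(m1-m2)^2/(4*(s1^2+s2^2))).
s1^2 = 4, s2^2 = 4, s1^2+s2^2 = 8.
sqrt(2*2*2/(8)) = 1.0.
(m1-m2)^2 = (1)^2 = 1.
exp(-1/(4*8)) = exp(-0.03125) = 0.969233.
H^2 = 1 - 1.0*0.969233 = 0.0308

0.0308


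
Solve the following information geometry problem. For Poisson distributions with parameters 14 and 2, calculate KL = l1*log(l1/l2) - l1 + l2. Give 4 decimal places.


KL divergence for Poisson:
KL = l1*log(l1/l2) - l1 + l2.
l1 = 14, l2 = 2.
log(14/2) = 1.94591.
l1*log(l1/l2) = 14 * 1.94591 = 27.242742.
KL = 27.242742 - 14 + 2 = 15.2427

15.2427


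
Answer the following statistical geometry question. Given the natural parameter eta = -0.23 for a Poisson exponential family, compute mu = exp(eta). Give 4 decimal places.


Expectation parameter for Poisson exponential family:
mu = exp(eta).
eta = -0.23.
mu = exp(-0.23) = 0.7945

0.7945


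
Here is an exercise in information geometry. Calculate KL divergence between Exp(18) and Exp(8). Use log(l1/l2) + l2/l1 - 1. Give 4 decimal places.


KL divergence for exponential family:
KL = log(l1/l2) + l2/l1 - 1.
log(18/8) = 0.81093.
8/18 = 0.444444.
KL = 0.81093 + 0.444444 - 1 = 0.2554

0.2554


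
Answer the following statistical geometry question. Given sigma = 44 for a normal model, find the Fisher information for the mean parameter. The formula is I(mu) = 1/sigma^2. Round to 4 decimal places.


The Fisher information for the mean of a normal distribution is I(mu) = 1/sigma^2.
sigma = 44, so sigma^2 = 1936.
I(mu) = 1/1936 = 0.0005

0.0005


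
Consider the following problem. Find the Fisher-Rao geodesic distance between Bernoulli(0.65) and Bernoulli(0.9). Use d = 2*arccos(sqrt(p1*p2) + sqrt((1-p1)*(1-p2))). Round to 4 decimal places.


Geodesic distance on Bernoulli manifold:
d(p1,p2) = 2*arccos(sqrt(p1*p2) + sqrt((1-p1)*(1-p2))).
sqrt(p1*p2) = sqrt(0.65*0.9) = 0.764853.
sqrt((1-p1)*(1-p2)) = sqrt(0.35*0.1) = 0.187083.
arg = 0.764853 + 0.187083 = 0.951936.
d = 2*arccos(0.951936) = 0.6226

0.6226


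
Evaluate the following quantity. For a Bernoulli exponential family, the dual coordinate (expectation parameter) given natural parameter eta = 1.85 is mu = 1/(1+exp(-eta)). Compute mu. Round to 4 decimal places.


Dual coordinate (expectation parameter) for Bernoulli:
mu = 1/(1+exp(-eta)).
eta = 1.85.
exp(-eta) = exp(-1.85) = 0.157237.
mu = 1/(1+0.157237) = 0.8641

0.8641


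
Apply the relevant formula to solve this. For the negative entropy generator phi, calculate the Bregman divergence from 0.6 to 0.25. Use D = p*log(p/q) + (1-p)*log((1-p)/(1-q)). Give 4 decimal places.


Bregman divergence with negative entropy generator:
D = p*log(p/q) + (1-p)*log((1-p)/(1-q)).
p = 0.6, q = 0.25.
p*log(p/q) = 0.6*log(0.6/0.25) = 0.525281.
(1-p)*log((1-p)/(1-q)) = 0.4*log(0.4/0.75) = -0.251443.
D = 0.525281 + -0.251443 = 0.2738

0.2738


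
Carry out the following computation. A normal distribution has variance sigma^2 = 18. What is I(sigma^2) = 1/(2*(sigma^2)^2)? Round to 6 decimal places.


Fisher information for variance: I(sigma^2) = 1/(2*sigma^4).
sigma^2 = 18, so sigma^4 = 324.
I = 1/(2*324) = 1/648 = 0.001543

0.001543


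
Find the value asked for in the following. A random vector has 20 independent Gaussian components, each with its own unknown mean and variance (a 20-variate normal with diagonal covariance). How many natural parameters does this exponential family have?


Exponential family dimension calculation:
Each univariate normal has two natural parameters (mu/sigma^2 and -1/(2 sigma^2)).
With 20 independent components, dim = 2 * 20 = 40.

40


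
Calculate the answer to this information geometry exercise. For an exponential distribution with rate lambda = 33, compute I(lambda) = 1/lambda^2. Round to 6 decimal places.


Fisher information for exponential: I(lambda) = 1/lambda^2.
lambda = 33, lambda^2 = 1089.
I = 1/1089 = 0.000918

0.000918


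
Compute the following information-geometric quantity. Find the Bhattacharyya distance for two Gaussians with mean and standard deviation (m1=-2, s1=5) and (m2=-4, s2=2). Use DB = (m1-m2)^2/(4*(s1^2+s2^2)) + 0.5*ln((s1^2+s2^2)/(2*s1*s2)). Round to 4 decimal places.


Bhattacharyya distance between two Gaussians:
DB = (m1-m2)^2/(4*(s1^2+s2^2)) + (1/2)*ln((s1^2+s2^2)/(2*s1*s2)).
(m1-m2)^2 = (2)^2 = 4.
s1^2+s2^2 = 25 + 4 = 29.
term1 = 4/116 = 0.034483.
term2 = 0.5*ln(29/20.0) = 0.185782.
DB = 0.034483 + 0.185782 = 0.2203

0.2203


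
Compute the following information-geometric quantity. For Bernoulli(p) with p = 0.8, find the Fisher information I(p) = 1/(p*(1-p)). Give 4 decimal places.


For Bernoulli(p), Fisher information is I(p) = 1/(p*(1-p)).
p = 0.8, 1-p = 0.2.
p*(1-p) = 0.16.
I(p) = 1/0.16 = 6.2500

6.2500


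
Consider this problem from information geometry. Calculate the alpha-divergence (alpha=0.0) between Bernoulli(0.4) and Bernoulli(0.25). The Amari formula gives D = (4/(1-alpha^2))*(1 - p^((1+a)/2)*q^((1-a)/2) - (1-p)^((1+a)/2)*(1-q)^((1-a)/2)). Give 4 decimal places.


Amari alpha-divergence:
D = (4/(1-alpha^2))*(1 - p^((1+a)/2)*q^((1-a)/2) - (1-p)^((1+a)/2)*(1-q)^((1-a)/2)).
alpha = 0.0, p = 0.4, q = 0.25.
e1 = (1+alpha)/2 = 0.5, e2 = (1-alpha)/2 = 0.5.
t1 = p^e1 * q^e2 = 0.4^0.5 * 0.25^0.5 = 0.316228.
t2 = (1-p)^e1 * (1-q)^e2 = 0.6^0.5 * 0.75^0.5 = 0.67082.
4/(1-alpha^2) = 4.0.
D = 4.0*(1 - 0.316228 - 0.67082) = 0.0518

0.0518


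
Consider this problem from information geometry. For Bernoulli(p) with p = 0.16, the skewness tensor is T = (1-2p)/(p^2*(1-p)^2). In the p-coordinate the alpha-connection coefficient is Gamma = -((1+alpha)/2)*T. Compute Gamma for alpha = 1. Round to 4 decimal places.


Skewness (Amari-Chentsov) tensor: T = (1-2p)/(p^2*(1-p)^2).
p = 0.16, 1-2p = 0.68, p^2 = 0.0256, (1-p)^2 = 0.7056.
T = 0.68/(0.0256 * 0.7056) = 37.645266.
In the p-coordinate, Gamma^(alpha) = Gamma^(0) - (alpha/2)*T with Gamma^(0) = (1/2)*g'(p) = -T/2,
so Gamma^(alpha) = -((1+alpha)/2)*T.
alpha = 1, -(1+alpha)/2 = -1.0.
Gamma = -1.0 * 37.645266 = -37.6453

-37.6453


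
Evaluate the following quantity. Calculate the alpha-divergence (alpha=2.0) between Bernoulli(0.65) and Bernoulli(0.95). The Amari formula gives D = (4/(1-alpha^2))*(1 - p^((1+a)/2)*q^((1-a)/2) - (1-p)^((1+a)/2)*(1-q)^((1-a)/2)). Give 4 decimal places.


Amari alpha-divergence:
D = (4/(1-alpha^2))*(1 - p^((1+a)/2)*q^((1-a)/2) - (1-p)^((1+a)/2)*(1-q)^((1-a)/2)).
alpha = 2.0, p = 0.65, q = 0.95.
e1 = (1+alpha)/2 = 1.5, e2 = (1-alpha)/2 = -0.5.
t1 = p^e1 * q^e2 = 0.65^1.5 * 0.95^-0.5 = 0.537661.
t2 = (1-p)^e1 * (1-q)^e2 = 0.35^1.5 * 0.05^-0.5 = 0.926013.
4/(1-alpha^2) = -1.333333.
D = -1.333333*(1 - 0.537661 - 0.926013) = 0.6182

0.6182


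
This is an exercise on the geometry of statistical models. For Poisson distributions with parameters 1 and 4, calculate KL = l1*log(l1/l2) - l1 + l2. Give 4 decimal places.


KL divergence for Poisson:
KL = l1*log(l1/l2) - l1 + l2.
l1 = 1, l2 = 4.
log(1/4) = -1.386294.
l1*log(l1/l2) = 1 * -1.386294 = -1.386294.
KL = -1.386294 - 1 + 4 = 1.6137

1.6137


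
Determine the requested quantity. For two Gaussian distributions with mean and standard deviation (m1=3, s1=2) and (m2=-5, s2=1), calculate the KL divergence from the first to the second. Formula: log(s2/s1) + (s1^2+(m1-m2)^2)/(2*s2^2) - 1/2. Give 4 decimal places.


KL divergence between normal distributions:
KL = log(s2/s1) + (s1^2 + (m1-m2)^2)/(2*s2^2) - 1/2.
log(1/2) = -0.693147.
(2^2 + (3--5)^2)/(2*1^2) = (4 + 64)/2 = 34.0.
KL = -0.693147 + 34.0 - 0.5 = 32.8069

32.8069


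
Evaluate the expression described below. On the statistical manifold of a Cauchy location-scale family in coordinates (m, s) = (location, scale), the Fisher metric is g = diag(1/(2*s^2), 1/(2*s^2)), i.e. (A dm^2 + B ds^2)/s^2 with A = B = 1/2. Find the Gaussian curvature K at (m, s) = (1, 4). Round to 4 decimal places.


The metric has the form g = (A dm^2 + B ds^2)/s^2 with A = 1/2, B = 1/2.
Substitute u = sqrt(A/B)*m: g = B*(du^2 + ds^2)/s^2, i.e. B times the
Poincare upper half-plane metric, which has constant Gaussian curvature -1.
Scaling a 2D metric by a constant c divides the Gaussian curvature by c,
so K = -1/B = -1/(1/2) = -2.0000 everywhere (the point (m, s) = (1, 4) is irrelevant:
the curvature is constant).
The requested Gaussian curvature is K = -2.0000.

-2.0000


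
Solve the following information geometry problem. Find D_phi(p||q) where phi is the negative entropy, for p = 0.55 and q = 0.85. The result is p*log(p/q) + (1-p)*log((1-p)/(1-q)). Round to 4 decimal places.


Bregman divergence with negative entropy generator:
D = p*log(p/q) + (1-p)*log((1-p)/(1-q)).
p = 0.55, q = 0.85.
p*log(p/q) = 0.55*log(0.55/0.85) = -0.239425.
(1-p)*log((1-p)/(1-q)) = 0.45*log(0.45/0.15) = 0.494376.
D = -0.239425 + 0.494376 = 0.2550

0.2550


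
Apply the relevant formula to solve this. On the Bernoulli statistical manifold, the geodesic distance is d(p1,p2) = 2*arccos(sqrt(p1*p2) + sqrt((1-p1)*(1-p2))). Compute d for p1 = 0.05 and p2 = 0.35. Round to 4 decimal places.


Geodesic distance on Bernoulli manifold:
d(p1,p2) = 2*arccos(sqrt(p1*p2) + sqrt((1-p1)*(1-p2))).
sqrt(p1*p2) = sqrt(0.05*0.35) = 0.132288.
sqrt((1-p1)*(1-p2)) = sqrt(0.95*0.65) = 0.785812.
arg = 0.132288 + 0.785812 = 0.918099.
d = 2*arccos(0.918099) = 0.8151

0.8151


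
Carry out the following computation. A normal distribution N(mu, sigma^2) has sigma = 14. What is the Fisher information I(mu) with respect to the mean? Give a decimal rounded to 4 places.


The Fisher information for the mean of a normal distribution is I(mu) = 1/sigma^2.
sigma = 14, so sigma^2 = 196.
I(mu) = 1/196 = 0.0051

0.0051


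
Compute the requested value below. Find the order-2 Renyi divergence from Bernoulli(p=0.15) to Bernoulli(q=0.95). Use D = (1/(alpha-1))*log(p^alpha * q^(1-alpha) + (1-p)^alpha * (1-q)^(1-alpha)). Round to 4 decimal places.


Renyi divergence of order alpha between Bernoulli distributions:
D = (1/(alpha-1))*log(p^alpha * q^(1-alpha) + (1-p)^alpha * (1-q)^(1-alpha)).
alpha = 2, p = 0.15, q = 0.95.
p^alpha * q^(1-alpha) = 0.15^2 * 0.95^-1 = 0.023684.
(1-p)^alpha * (1-q)^(1-alpha) = 0.85^2 * 0.05^-1 = 14.45.
sum = 0.023684 + 14.45 = 14.473684.
D = (1/1)*log(14.473684) = 2.6723

2.6723


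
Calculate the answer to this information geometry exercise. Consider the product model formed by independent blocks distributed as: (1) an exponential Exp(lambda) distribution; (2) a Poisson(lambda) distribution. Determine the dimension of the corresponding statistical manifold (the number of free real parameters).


The dimension of a statistical manifold equals the number of free
(independent) real parameters of the model. For a product of independent
blocks the parameter counts add.
- exponential (lambda): 1.
- Poisson (lambda): 1.
Total = 1 + 1 = 2.
Dimension = 2

2


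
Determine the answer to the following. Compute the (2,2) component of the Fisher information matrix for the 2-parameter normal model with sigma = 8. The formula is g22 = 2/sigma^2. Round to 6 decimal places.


For the 2-parameter normal family, the Fisher metric has:
  g11 = 1/sigma^2, g22 = 2/sigma^2.
sigma = 8, sigma^2 = 64.
g22 = 0.031250

0.031250


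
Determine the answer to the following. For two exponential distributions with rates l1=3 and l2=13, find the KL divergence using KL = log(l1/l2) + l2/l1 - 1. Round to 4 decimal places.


KL divergence for exponential family:
KL = log(l1/l2) + l2/l1 - 1.
log(3/13) = -1.466337.
13/3 = 4.333333.
KL = -1.466337 + 4.333333 - 1 = 1.8670

1.8670


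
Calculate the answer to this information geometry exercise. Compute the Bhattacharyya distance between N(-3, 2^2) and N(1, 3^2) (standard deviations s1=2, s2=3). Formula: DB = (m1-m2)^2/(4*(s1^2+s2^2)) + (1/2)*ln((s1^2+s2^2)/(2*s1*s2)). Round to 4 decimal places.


Bhattacharyya distance between two Gaussians:
DB = (m1-m2)^2/(4*(s1^2+s2^2)) + (1/2)*ln((s1^2+s2^2)/(2*s1*s2)).
(m1-m2)^2 = (-4)^2 = 16.
s1^2+s2^2 = 4 + 9 = 13.
term1 = 16/52 = 0.307692.
term2 = 0.5*ln(13/12.0) = 0.040021.
DB = 0.307692 + 0.040021 = 0.3477

0.3477


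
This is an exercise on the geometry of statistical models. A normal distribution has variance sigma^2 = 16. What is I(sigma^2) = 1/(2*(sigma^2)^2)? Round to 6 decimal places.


Fisher information for variance: I(sigma^2) = 1/(2*sigma^4).
sigma^2 = 16, so sigma^4 = 256.
I = 1/(2*256) = 1/512 = 0.001953

0.001953


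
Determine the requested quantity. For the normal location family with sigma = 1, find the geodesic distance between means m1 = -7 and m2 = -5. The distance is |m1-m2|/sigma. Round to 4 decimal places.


On the fixed-variance normal subfamily, geodesic distance = |m1-m2|/sigma.
|-7 - -5| = 2.
sigma = 1.
d = 2/1 = 2.0000

2.0000


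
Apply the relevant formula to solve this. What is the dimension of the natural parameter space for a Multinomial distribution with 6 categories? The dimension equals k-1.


Exponential family dimension calculation:
For Multinomial with k=6 categories, dim = k-1 = 5.

5


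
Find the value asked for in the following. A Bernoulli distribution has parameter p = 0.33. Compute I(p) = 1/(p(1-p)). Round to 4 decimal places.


For Bernoulli(p), Fisher information is I(p) = 1/(p*(1-p)).
p = 0.33, 1-p = 0.67.
p*(1-p) = 0.2211.
I(p) = 1/0.2211 = 4.5228

4.5228


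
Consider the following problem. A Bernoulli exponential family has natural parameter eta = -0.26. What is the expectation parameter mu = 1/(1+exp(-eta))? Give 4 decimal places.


Dual coordinate (expectation parameter) for Bernoulli:
mu = 1/(1+exp(-eta)).
eta = -0.26.
exp(-eta) = exp(0.26) = 1.29693.
mu = 1/(1+1.29693) = 0.4354

0.4354


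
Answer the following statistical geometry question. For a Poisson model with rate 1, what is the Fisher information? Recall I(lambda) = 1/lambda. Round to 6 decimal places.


Fisher information for Poisson: I(lambda) = 1/lambda.
lambda = 1.
I(lambda) = 1/1 = 1.000000

1.000000


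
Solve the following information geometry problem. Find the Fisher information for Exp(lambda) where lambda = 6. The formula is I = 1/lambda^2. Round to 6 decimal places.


Fisher information for exponential: I(lambda) = 1/lambda^2.
lambda = 6, lambda^2 = 36.
I = 1/36 = 0.027778

0.027778


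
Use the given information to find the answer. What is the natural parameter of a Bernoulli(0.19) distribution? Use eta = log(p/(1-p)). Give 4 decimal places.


Natural parameter for Bernoulli: eta = log(p/(1-p)).
p = 0.19, 1-p = 0.81.
p/(1-p) = 0.234568.
eta = log(0.234568) = -1.4500

-1.4500


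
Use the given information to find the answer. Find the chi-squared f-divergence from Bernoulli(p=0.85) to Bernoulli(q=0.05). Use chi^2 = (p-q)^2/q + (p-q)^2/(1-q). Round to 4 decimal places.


Chi-squared divergence between Bernoulli distributions:
chi^2 = (p-q)^2/q + (p-q)^2/(1-q).
p = 0.85, q = 0.05, p-q = 0.8.
(p-q)^2 = 0.64.
term1 = 0.64/0.05 = 12.8.
term2 = 0.64/0.95 = 0.673684.
chi^2 = 12.8 + 0.673684 = 13.4737

13.4737


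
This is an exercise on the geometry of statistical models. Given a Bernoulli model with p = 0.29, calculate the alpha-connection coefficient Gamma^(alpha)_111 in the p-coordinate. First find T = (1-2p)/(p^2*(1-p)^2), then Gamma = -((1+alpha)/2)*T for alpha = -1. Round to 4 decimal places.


Skewness (Amari-Chentsov) tensor: T = (1-2p)/(p^2*(1-p)^2).
p = 0.29, 1-2p = 0.42, p^2 = 0.0841, (1-p)^2 = 0.5041.
T = 0.42/(0.0841 * 0.5041) = 9.906873.
In the p-coordinate, Gamma^(alpha) = Gamma^(0) - (alpha/2)*T with Gamma^(0) = (1/2)*g'(p) = -T/2,
so Gamma^(alpha) = -((1+alpha)/2)*T.
alpha = -1, -(1+alpha)/2 = 0.0.
Gamma = 0.0 * 9.906873 = 0.0000

0.0000


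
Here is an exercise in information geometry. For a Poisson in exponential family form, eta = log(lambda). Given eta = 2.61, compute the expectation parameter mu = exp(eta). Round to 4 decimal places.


Expectation parameter for Poisson exponential family:
mu = exp(eta).
eta = 2.61.
mu = exp(2.61) = 13.5991

13.5991


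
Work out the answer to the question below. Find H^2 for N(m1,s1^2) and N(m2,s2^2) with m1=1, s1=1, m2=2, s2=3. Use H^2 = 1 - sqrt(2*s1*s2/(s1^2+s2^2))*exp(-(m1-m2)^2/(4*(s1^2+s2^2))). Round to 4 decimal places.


Squared Hellinger distance for Gaussians:
H^2 = 1 - sqrt(2*s1*s2/(s1^2+s2^2)) * exp(-(m1-m2)^2/(4*(s1^2+s2^2))).
s1^2 = 1, s2^2 = 9, s1^2+s2^2 = 10.
sqrt(2*1*3/(10)) = 0.774597.
(m1-m2)^2 = (-1)^2 = 1.
exp(-1/(4*10)) = exp(-0.025) = 0.97531.
H^2 = 1 - 0.774597*0.97531 = 0.2445

0.2445


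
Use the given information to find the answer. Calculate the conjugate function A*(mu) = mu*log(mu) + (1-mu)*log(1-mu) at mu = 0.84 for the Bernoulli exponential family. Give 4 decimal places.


Legendre transform for Bernoulli:
A*(mu) = mu*log(mu) + (1-mu)*log(1-mu).
mu = 0.84, 1-mu = 0.16.
mu*log(mu) = 0.84*log(0.84) = -0.146457.
(1-mu)*log(1-mu) = 0.16*log(0.16) = -0.293213.
A* = -0.146457 + -0.293213 = -0.4397

-0.4397


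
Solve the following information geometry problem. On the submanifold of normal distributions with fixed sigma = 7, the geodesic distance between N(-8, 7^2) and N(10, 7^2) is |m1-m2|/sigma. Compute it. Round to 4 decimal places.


On the fixed-variance normal subfamily, geodesic distance = |m1-m2|/sigma.
|-8 - 10| = 18.
sigma = 7.
d = 18/7 = 2.5714

2.5714


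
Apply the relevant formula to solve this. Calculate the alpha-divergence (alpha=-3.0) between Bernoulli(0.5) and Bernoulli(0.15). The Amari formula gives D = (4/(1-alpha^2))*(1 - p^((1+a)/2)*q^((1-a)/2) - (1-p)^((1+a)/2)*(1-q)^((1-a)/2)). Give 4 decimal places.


Amari alpha-divergence:
D = (4/(1-alpha^2))*(1 - p^((1+a)/2)*q^((1-a)/2) - (1-p)^((1+a)/2)*(1-q)^((1-a)/2)).
alpha = -3.0, p = 0.5, q = 0.15.
e1 = (1+alpha)/2 = -1.0, e2 = (1-alpha)/2 = 2.0.
t1 = p^e1 * q^e2 = 0.5^-1.0 * 0.15^2.0 = 0.045.
t2 = (1-p)^e1 * (1-q)^e2 = 0.5^-1.0 * 0.85^2.0 = 1.445.
4/(1-alpha^2) = -0.5.
D = -0.5*(1 - 0.045 - 1.445) = 0.2450

0.2450


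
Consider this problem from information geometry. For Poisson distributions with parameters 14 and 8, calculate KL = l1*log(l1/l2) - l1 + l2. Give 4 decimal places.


KL divergence for Poisson:
KL = l1*log(l1/l2) - l1 + l2.
l1 = 14, l2 = 8.
log(14/8) = 0.559616.
l1*log(l1/l2) = 14 * 0.559616 = 7.834621.
KL = 7.834621 - 14 + 8 = 1.8346

1.8346


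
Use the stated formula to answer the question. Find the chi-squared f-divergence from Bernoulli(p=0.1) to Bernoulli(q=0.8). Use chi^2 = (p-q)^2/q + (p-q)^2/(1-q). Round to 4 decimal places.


Chi-squared divergence between Bernoulli distributions:
chi^2 = (p-q)^2/q + (p-q)^2/(1-q).
p = 0.1, q = 0.8, p-q = -0.7.
(p-q)^2 = 0.49.
term1 = 0.49/0.8 = 0.6125.
term2 = 0.49/0.2 = 2.45.
chi^2 = 0.6125 + 2.45 = 3.0625

3.0625


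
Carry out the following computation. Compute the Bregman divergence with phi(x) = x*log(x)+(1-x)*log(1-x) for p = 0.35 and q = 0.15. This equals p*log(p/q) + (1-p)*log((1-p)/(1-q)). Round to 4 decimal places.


Bregman divergence with negative entropy generator:
D = p*log(p/q) + (1-p)*log((1-p)/(1-q)).
p = 0.35, q = 0.15.
p*log(p/q) = 0.35*log(0.35/0.15) = 0.296554.
(1-p)*log((1-p)/(1-q)) = 0.65*log(0.65/0.85) = -0.174372.
D = 0.296554 + -0.174372 = 0.1222

0.1222


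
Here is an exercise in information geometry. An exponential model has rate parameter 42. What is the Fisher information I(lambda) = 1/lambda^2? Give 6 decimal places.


Fisher information for exponential: I(lambda) = 1/lambda^2.
lambda = 42, lambda^2 = 1764.
I = 1/1764 = 0.000567

0.000567


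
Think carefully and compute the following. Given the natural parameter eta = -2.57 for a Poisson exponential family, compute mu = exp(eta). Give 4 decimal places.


Expectation parameter for Poisson exponential family:
mu = exp(eta).
eta = -2.57.
mu = exp(-2.57) = 0.0765

0.0765


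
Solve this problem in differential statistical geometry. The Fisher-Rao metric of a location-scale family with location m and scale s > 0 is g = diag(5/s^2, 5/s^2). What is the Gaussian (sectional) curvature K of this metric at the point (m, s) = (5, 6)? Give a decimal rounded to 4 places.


The metric has the form g = (A dm^2 + B ds^2)/s^2 with A = 5, B = 5.
Substitute u = sqrt(A/B)*m: g = B*(du^2 + ds^2)/s^2, i.e. B times the
Poincare upper half-plane metric, which has constant Gaussian curvature -1.
Scaling a 2D metric by a constant c divides the Gaussian curvature by c,
so K = -1/B = -1/(5) = -0.2000 everywhere (the point (m, s) = (5, 6) is irrelevant:
the curvature is constant).
The requested Gaussian curvature is K = -0.2000.

-0.2000


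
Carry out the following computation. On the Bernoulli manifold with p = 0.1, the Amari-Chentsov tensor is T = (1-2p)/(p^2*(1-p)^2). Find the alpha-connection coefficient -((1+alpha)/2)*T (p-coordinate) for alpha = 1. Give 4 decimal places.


Skewness (Amari-Chentsov) tensor: T = (1-2p)/(p^2*(1-p)^2).
p = 0.1, 1-2p = 0.8, p^2 = 0.01, (1-p)^2 = 0.81.
T = 0.8/(0.01 * 0.81) = 98.765432.
In the p-coordinate, Gamma^(alpha) = Gamma^(0) - (alpha/2)*T with Gamma^(0) = (1/2)*g'(p) = -T/2,
so Gamma^(alpha) = -((1+alpha)/2)*T.
alpha = 1, -(1+alpha)/2 = -1.0.
Gamma = -1.0 * 98.765432 = -98.7654

-98.7654


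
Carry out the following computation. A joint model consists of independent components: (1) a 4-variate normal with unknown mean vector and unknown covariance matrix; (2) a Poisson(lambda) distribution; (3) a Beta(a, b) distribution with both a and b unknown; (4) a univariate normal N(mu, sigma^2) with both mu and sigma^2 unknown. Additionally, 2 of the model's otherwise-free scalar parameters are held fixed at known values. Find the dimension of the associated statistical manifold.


The dimension of a statistical manifold equals the number of free
(independent) real parameters of the model. For a product of independent
blocks the parameter counts add.
- 4-variate normal: 4 (mean) + 4*5/2 = 10 (symmetric covariance) = 14.
- Poisson (lambda): 1.
- Beta (a, b): 2.
- normal (mu, sigma^2): 2.
Total = 14 + 1 + 2 + 2 = 19.
2 parameter(s) fixed at known values: 19 - 2 = 17.
Dimension = 17

17


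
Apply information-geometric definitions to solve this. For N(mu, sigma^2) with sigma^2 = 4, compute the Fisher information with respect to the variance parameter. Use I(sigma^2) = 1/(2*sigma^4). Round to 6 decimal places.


Fisher information for variance: I(sigma^2) = 1/(2*sigma^4).
sigma^2 = 4, so sigma^4 = 16.
I = 1/(2*16) = 1/32 = 0.031250

0.031250


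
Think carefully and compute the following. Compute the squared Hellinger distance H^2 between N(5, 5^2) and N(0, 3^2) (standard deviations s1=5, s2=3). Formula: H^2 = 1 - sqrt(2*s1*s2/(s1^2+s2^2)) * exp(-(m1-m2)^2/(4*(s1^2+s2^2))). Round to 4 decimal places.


Squared Hellinger distance for Gaussians:
H^2 = 1 - sqrt(2*s1*s2/(s1^2+s2^2)) * exp(-(m1-m2)^2/(4*(s1^2+s2^2))).
s1^2 = 25, s2^2 = 9, s1^2+s2^2 = 34.
sqrt(2*5*3/(34)) = 0.939336.
(m1-m2)^2 = (5)^2 = 25.
exp(-25/(4*34)) = exp(-0.183824) = 0.832083.
H^2 = 1 - 0.939336*0.832083 = 0.2184

0.2184


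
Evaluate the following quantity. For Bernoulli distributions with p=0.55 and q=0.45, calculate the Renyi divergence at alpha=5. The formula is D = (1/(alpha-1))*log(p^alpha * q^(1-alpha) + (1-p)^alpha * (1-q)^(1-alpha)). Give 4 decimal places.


Renyi divergence of order alpha between Bernoulli distributions:
D = (1/(alpha-1))*log(p^alpha * q^(1-alpha) + (1-p)^alpha * (1-q)^(1-alpha)).
alpha = 5, p = 0.55, q = 0.45.
p^alpha * q^(1-alpha) = 0.55^5 * 0.45^-4 = 1.227336.
(1-p)^alpha * (1-q)^(1-alpha) = 0.45^5 * 0.55^-4 = 0.201656.
sum = 1.227336 + 0.201656 = 1.428992.
D = (1/4)*log(1.428992) = 0.0892

0.0892


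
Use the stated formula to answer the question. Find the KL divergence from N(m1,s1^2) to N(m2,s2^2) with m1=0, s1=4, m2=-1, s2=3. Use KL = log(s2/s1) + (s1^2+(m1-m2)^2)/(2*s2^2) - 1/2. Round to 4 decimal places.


KL divergence between normal distributions:
KL = log(s2/s1) + (s1^2 + (m1-m2)^2)/(2*s2^2) - 1/2.
log(3/4) = -0.287682.
(4^2 + (0--1)^2)/(2*3^2) = (16 + 1)/18 = 0.944444.
KL = -0.287682 + 0.944444 - 0.5 = 0.1568

0.1568


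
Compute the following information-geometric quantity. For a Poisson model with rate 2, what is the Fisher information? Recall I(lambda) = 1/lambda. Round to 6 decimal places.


Fisher information for Poisson: I(lambda) = 1/lambda.
lambda = 2.
I(lambda) = 1/2 = 0.500000

0.500000


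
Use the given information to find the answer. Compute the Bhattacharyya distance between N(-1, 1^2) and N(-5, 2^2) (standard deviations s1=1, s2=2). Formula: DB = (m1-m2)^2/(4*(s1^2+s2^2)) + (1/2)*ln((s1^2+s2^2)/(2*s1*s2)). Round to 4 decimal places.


Bhattacharyya distance between two Gaussians:
DB = (m1-m2)^2/(4*(s1^2+s2^2)) + (1/2)*ln((s1^2+s2^2)/(2*s1*s2)).
(m1-m2)^2 = (4)^2 = 16.
s1^2+s2^2 = 1 + 4 = 5.
term1 = 16/20 = 0.8.
term2 = 0.5*ln(5/4.0) = 0.111572.
DB = 0.8 + 0.111572 = 0.9116

0.9116


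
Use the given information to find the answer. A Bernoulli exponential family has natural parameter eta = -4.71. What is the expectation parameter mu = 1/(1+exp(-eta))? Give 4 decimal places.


Dual coordinate (expectation parameter) for Bernoulli:
mu = 1/(1+exp(-eta)).
eta = -4.71.
exp(-eta) = exp(4.71) = 111.05216.
mu = 1/(1+111.05216) = 0.0089

0.0089
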